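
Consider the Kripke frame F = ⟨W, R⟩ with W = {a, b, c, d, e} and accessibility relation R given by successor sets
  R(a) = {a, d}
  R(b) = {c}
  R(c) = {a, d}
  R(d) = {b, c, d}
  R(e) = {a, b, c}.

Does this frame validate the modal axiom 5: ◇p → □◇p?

By correspondence theory, 5 is valid on a frame iff R is Euclidean.
Euclidean: no — c R d and c R a, but not d R a.

No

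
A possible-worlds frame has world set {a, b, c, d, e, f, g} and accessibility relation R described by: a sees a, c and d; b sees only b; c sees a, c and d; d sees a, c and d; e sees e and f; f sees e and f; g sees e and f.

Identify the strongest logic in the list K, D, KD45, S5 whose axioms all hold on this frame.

KD45

Serial (axiom D): yes — every world has a successor (e.g. a R a).
Euclidean (axiom 5): yes — any two successors of a common world are R-related.
Transitive (axiom 4): yes — every two-step R-path is closed by a direct edge.
Reflexive (axiom T): no — g is not related to itself.
So F validates K, D, KD45; S5 would additionally require R to be reflexive. The strongest is KD45.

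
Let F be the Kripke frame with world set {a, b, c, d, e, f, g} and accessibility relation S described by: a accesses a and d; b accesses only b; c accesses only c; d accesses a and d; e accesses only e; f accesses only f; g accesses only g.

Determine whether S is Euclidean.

Yes

Euclidean: yes — any two successors of a common world are S-related.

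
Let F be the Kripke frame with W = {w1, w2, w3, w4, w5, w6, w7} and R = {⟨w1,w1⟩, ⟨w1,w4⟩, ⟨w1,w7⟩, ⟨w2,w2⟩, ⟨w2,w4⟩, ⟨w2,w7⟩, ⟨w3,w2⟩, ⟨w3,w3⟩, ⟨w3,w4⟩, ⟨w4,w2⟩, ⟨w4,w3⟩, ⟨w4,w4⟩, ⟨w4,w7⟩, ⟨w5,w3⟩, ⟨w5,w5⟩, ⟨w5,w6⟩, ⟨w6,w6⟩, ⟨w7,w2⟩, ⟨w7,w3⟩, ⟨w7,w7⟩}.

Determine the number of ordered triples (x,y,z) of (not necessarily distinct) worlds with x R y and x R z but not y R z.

Enumerating: (w1,w4,w1), (w1,w7,w1), (w1,w7,w4), (w2,w7,w4), (w3,w2,w3), (w4,w2,w3), (w4,w3,w7), (w4,w7,w4), (w5,w3,w5), (w5,w3,w6), (w5,w6,w3), (w5,w6,w5), (w7,w2,w3), (w7,w3,w7).

14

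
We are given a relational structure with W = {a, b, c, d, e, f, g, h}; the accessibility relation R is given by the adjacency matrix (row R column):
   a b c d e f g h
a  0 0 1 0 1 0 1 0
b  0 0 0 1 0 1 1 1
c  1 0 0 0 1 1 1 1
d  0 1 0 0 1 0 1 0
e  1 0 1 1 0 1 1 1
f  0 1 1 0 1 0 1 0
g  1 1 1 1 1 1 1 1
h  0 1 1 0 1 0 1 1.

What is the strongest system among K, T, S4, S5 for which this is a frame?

K

Reflexive (axiom T): no — a is not related to itself.
Transitive (axiom 4): no — a R c and c R f, but not a R f.
Euclidean (axiom 5): no — b R d and b R f, but not d R f.
So F validates K; T would additionally require R to be reflexive. The strongest is K.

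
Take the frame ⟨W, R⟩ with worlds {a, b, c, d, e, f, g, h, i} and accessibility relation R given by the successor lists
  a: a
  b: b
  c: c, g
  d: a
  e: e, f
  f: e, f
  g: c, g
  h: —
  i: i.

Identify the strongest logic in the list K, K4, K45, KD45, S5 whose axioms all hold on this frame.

K45

Transitive (axiom 4): yes — every two-step R-path is closed by a direct edge.
Euclidean (axiom 5): yes — any two successors of a common world are R-related.
Serial (axiom D): no — h has no R-successor.
Reflexive (axiom T): no — d is not related to itself.
So F validates K, K4, K45; KD45 would additionally require R to be serial. The strongest is K45.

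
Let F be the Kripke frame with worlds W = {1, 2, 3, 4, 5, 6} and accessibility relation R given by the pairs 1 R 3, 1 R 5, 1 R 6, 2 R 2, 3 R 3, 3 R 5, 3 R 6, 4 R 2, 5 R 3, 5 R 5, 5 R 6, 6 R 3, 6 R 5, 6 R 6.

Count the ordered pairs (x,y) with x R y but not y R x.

Enumerating: (1,3), (1,5), (1,6), (4,2).

4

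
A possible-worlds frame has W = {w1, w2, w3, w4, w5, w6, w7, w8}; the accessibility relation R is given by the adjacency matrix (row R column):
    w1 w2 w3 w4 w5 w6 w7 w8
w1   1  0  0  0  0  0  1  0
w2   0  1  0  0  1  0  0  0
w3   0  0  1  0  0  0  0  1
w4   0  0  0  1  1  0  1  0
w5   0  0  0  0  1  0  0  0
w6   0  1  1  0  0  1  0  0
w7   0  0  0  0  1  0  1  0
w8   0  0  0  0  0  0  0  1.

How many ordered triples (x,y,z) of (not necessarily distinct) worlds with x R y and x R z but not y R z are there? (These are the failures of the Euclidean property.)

Enumerating: (w1,w7,w1), (w2,w5,w2), (w3,w8,w3), (w4,w5,w4), (w4,w5,w7), (w4,w7,w4), (w6,w2,w3), (w6,w2,w6), (w6,w3,w2), (w6,w3,w6), (w7,w5,w7).

11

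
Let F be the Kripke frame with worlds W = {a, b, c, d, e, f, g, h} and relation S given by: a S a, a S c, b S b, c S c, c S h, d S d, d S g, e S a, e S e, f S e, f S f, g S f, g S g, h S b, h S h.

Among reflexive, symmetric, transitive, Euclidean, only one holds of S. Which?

reflexive

Reflexive: yes — every world is S-related to itself.
Symmetric: no — a S c but not c S a.
Transitive: no — a S c and c S h, but not a S h.
Euclidean: no — a S c and a S a, but not c S a.
Only reflexive holds.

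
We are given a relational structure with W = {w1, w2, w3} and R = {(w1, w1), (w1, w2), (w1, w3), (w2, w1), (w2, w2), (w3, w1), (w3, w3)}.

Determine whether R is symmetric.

Yes

Symmetric: yes — every pair in R has its reverse in R.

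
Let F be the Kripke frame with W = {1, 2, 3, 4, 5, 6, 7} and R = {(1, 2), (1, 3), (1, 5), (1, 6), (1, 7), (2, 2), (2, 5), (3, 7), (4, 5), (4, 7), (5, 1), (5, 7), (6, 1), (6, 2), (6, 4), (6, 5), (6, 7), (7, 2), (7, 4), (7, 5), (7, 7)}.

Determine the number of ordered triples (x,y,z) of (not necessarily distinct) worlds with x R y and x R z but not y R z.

39

Enumerating: (1,2,3), (1,2,6), (1,2,7), (1,3,2), (1,3,3), (1,3,5), (1,3,6), (1,5,2), (1,5,3), (1,5,5), (1,5,6), (1,6,3), … and 27 more.
Total: 39.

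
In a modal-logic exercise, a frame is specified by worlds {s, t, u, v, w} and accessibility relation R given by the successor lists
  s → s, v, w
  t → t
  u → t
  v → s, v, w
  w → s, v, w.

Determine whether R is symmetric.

No

Symmetric: no — u R t but not t R u.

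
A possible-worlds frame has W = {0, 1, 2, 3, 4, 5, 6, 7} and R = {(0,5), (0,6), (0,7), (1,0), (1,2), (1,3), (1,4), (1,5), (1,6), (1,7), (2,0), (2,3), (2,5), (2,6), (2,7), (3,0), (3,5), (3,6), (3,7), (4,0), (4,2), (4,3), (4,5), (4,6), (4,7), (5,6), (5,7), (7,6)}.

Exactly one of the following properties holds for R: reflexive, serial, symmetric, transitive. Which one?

transitive

Reflexive: no — 0 is not related to itself.
Serial: no — 6 has no R-successor.
Symmetric: no — 0 R 5 but not 5 R 0.
Transitive: yes — every two-step R-path is closed by a direct edge.
Only transitive holds.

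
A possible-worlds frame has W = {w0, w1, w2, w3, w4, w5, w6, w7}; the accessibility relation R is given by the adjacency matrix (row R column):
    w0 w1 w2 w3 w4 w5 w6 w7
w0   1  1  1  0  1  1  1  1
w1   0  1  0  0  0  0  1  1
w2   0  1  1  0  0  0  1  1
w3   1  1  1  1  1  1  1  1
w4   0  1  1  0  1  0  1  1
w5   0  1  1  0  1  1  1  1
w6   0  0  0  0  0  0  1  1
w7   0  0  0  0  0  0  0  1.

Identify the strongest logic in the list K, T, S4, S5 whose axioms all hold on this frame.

Reflexive (axiom T): yes — every world is R-related to itself.
Transitive (axiom 4): yes — every two-step R-path is closed by a direct edge.
Euclidean (axiom 5): no — w0 R w1 and w0 R w2, but not w1 R w2.
So F validates K, T, S4; S5 would additionally require R to be Euclidean. The strongest is S4.

S4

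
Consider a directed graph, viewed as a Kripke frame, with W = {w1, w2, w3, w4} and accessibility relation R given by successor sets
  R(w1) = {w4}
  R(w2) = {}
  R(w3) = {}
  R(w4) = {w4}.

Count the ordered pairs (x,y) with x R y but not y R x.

1

Enumerating: (w1,w4).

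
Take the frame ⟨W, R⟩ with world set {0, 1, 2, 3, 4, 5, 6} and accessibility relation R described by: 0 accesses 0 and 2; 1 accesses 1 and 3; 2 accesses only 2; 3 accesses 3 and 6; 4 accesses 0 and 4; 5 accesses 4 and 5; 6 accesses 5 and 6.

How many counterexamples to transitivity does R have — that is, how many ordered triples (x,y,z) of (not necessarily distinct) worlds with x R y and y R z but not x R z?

5

Enumerating: (1,3,6), (3,6,5), (4,0,2), (5,4,0), (6,5,4).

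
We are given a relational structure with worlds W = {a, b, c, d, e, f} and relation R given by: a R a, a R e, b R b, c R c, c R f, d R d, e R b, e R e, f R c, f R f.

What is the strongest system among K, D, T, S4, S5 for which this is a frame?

Serial (axiom D): yes — every world has a successor (e.g. a R a).
Reflexive (axiom T): yes — every world is R-related to itself.
Transitive (axiom 4): no — a R e and e R b, but not a R b.
Euclidean (axiom 5): no — a R e and a R a, but not e R a.
So F validates K, D, T; S4 would additionally require R to be transitive. The strongest is T.

T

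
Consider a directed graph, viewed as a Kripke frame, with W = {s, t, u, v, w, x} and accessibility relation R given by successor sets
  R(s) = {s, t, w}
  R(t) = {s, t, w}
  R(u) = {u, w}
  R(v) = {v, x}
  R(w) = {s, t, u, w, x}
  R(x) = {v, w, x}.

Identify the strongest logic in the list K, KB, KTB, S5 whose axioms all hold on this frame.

KTB

Symmetric (axiom B): yes — every pair in R has its reverse in R.
Reflexive (axiom T): yes — every world is R-related to itself.
Euclidean (axiom 5): no — w R s and w R u, but not s R u.
So F validates K, KB, KTB; S5 would additionally require R to be Euclidean. The strongest is KTB.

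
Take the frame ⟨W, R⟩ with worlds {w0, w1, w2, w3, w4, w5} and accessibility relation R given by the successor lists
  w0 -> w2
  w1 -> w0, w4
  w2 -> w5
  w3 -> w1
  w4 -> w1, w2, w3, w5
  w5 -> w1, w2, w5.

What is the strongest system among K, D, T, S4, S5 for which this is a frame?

Serial (axiom D): yes — every world has a successor (e.g. w0 R w2).
Reflexive (axiom T): no — w0 is not related to itself.
Transitive (axiom 4): no — w0 R w2 and w2 R w5, but not w0 R w5.
Euclidean (axiom 5): no — w1 R w0 and w1 R w4, but not w0 R w4.
So F validates K, D; T would additionally require R to be reflexive. The strongest is D.

D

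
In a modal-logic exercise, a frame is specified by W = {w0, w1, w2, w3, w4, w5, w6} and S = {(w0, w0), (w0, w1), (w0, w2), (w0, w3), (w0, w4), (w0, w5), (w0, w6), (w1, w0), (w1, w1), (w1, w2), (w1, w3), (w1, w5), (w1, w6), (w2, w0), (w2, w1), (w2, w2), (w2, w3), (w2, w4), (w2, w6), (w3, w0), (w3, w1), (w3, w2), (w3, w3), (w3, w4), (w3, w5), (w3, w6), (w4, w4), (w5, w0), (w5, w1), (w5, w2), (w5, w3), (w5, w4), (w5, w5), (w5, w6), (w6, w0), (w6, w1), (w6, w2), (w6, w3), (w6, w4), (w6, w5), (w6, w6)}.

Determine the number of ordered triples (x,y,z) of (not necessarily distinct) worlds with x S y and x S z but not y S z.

Enumerating: (w0,w1,w4), (w0,w2,w5), (w0,w4,w0), (w0,w4,w1), (w0,w4,w2), (w0,w4,w3), (w0,w4,w5), (w0,w4,w6), (w1,w2,w5), (w2,w1,w4), (w2,w4,w0), (w2,w4,w1), … and 27 more.
Total: 39.

39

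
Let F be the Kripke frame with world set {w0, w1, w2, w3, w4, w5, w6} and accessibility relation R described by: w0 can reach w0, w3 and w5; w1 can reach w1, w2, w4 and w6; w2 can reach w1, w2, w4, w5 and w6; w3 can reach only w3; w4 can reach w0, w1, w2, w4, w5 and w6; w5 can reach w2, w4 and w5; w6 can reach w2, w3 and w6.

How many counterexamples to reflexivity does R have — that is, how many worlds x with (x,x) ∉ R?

0

R is reflexive; there are no such worlds.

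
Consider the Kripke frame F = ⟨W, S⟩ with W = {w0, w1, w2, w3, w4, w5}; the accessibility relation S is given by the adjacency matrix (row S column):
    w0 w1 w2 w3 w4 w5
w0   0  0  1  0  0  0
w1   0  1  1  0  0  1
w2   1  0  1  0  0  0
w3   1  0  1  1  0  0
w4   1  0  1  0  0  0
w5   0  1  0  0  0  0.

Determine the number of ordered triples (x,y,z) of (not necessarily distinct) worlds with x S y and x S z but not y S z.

Enumerating: (w1,w2,w1), (w1,w2,w5), (w1,w5,w2), (w1,w5,w5), (w2,w0,w0), (w3,w0,w0), (w3,w0,w3), (w3,w2,w3), (w4,w0,w0).

9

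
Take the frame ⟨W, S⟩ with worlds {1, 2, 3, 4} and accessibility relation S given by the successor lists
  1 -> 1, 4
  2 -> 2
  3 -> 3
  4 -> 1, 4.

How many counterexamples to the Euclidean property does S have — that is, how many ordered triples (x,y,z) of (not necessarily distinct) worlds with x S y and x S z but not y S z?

S is Euclidean; there are no such tuples.

0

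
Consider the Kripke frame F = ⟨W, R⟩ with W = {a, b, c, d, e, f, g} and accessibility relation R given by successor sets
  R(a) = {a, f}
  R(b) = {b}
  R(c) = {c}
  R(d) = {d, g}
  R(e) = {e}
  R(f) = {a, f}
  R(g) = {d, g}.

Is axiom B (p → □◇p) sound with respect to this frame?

Yes

Axiom B corresponds to the accessibility relation being symmetric.
Symmetric: yes — every pair in R has its reverse in R.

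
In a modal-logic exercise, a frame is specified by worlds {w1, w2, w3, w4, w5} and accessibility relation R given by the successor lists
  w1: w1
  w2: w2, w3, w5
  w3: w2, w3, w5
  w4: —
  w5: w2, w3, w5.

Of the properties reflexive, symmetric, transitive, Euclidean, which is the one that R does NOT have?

Reflexive: no — w4 is not related to itself.
Symmetric: yes — every pair in R has its reverse in R.
Transitive: yes — every two-step R-path is closed by a direct edge.
Euclidean: yes — any two successors of a common world are R-related.
Only reflexive fails.

reflexive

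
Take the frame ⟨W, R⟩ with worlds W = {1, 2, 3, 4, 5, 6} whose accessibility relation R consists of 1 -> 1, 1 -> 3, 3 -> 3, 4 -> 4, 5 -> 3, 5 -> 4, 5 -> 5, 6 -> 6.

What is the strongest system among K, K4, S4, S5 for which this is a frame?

K4

Transitive (axiom 4): yes — every two-step R-path is closed by a direct edge.
Reflexive (axiom T): no — 2 is not related to itself.
Euclidean (axiom 5): no — 5 R 3 and 5 R 4, but not 3 R 4.
So F validates K, K4; S4 would additionally require R to be reflexive. The strongest is K4.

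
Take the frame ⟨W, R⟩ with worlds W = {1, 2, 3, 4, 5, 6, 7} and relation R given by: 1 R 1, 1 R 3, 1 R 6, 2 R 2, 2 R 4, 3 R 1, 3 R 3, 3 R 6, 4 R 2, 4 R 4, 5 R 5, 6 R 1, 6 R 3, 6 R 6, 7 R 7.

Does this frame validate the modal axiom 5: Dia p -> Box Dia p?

Yes

The schema 5 characterises exactly the Euclidean frames.
Euclidean: yes — any two successors of a common world are R-related.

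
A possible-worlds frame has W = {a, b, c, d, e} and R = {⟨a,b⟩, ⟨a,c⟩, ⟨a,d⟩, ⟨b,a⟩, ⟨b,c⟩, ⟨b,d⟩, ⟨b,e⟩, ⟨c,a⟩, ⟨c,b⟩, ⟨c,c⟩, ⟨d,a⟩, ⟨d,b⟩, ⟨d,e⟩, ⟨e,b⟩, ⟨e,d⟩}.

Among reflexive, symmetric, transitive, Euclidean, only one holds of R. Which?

Reflexive: no — a is not related to itself.
Symmetric: yes — every pair in R has its reverse in R.
Transitive: no — a R b and b R e, but not a R e.
Euclidean: no — a R c and a R d, but not c R d.
Only symmetric holds.

symmetric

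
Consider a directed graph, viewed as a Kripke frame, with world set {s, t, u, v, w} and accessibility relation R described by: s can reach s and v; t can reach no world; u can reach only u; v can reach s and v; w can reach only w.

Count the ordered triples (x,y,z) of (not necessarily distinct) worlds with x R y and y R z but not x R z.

R is transitive; there are no such tuples.

0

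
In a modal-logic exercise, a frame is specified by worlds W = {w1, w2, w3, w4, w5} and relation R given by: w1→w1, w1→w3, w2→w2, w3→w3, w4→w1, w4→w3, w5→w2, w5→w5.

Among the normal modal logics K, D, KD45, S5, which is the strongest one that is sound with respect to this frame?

Serial (axiom D): yes — every world has a successor (e.g. w1 R w1).
Euclidean (axiom 5): no — w4 R w3 and w4 R w1, but not w3 R w1.
Transitive (axiom 4): yes — every two-step R-path is closed by a direct edge.
Reflexive (axiom T): no — w4 is not related to itself.
So F validates K, D; KD45 would additionally require R to be Euclidean. The strongest is D.

D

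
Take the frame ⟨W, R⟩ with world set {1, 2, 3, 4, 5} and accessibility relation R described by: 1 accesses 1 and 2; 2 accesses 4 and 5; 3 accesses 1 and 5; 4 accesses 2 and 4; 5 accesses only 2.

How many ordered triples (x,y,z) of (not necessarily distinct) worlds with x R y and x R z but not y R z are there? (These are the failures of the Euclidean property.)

Enumerating: (1,2,1), (1,2,2), (2,4,5), (2,5,4), (2,5,5), (3,1,5), (3,5,1), (3,5,5), (4,2,2), (5,2,2).

10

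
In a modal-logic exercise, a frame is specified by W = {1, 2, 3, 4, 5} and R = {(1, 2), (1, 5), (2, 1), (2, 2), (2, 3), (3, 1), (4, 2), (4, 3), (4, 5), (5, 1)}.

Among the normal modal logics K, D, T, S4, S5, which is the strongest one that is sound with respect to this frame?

Serial (axiom D): yes — every world has a successor (e.g. 1 R 2).
Reflexive (axiom T): no — 1 is not related to itself.
Transitive (axiom 4): no — 1 R 2 and 2 R 3, but not 1 R 3.
Euclidean (axiom 5): no — 1 R 2 and 1 R 5, but not 2 R 5.
So F validates K, D; T would additionally require R to be reflexive. The strongest is D.

D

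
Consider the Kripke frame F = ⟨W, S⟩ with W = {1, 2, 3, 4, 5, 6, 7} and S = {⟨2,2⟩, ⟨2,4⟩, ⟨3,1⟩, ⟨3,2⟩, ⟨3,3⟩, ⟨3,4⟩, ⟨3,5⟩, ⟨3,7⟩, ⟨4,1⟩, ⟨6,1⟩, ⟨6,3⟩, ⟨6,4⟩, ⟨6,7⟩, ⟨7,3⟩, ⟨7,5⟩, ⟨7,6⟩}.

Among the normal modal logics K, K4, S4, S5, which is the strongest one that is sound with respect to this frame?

Transitive (axiom 4): no — 2 S 4 and 4 S 1, but not 2 S 1.
Reflexive (axiom T): no — 1 is not related to itself.
Euclidean (axiom 5): no — 3 S 1 and 3 S 2, but not 1 S 2.
So F validates K; K4 would additionally require S to be transitive. The strongest is K.

K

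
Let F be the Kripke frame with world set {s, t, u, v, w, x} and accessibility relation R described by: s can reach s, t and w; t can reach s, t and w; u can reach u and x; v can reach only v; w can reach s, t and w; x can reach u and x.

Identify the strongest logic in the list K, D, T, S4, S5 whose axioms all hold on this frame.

Serial (axiom D): yes — every world has a successor (e.g. s R s).
Reflexive (axiom T): yes — every world is R-related to itself.
Transitive (axiom 4): yes — every two-step R-path is closed by a direct edge.
Euclidean (axiom 5): yes — any two successors of a common world are R-related.
So F validates K, D, T, S4, S5. The strongest is S5.

S5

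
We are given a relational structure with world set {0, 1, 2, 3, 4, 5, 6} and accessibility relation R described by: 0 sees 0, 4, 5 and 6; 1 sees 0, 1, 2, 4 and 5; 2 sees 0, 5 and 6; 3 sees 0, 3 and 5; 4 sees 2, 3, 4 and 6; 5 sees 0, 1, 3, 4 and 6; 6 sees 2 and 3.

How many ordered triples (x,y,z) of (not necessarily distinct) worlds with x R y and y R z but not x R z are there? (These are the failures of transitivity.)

Enumerating: (0,4,2), (0,4,3), (0,5,1), (0,5,3), (0,6,2), (0,6,3), (1,0,6), (1,2,6), (1,4,3), (1,4,6), (1,5,3), (1,5,6), … and 26 more.
Total: 38.

38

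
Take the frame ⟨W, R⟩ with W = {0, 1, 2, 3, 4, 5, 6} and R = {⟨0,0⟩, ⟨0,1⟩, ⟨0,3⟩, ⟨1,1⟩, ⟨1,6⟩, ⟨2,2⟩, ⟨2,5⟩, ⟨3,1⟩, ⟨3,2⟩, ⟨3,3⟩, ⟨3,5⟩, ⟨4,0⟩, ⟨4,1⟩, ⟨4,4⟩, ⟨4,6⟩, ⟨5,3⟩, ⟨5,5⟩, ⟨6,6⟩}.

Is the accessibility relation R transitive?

Transitive: no — 0 R 1 and 1 R 6, but not 0 R 6.

No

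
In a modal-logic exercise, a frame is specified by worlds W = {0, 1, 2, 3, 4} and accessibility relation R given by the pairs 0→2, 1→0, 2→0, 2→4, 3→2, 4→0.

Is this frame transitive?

Transitive: no — 0 R 2 and 2 R 4, but not 0 R 4.

No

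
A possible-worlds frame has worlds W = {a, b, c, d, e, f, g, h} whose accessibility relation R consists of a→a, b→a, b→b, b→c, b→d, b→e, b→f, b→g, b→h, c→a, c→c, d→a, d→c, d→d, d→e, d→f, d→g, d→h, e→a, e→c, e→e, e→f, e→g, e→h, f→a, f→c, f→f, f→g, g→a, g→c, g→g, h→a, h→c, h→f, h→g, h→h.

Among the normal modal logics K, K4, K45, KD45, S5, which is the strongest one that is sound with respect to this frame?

Transitive (axiom 4): yes — every two-step R-path is closed by a direct edge.
Euclidean (axiom 5): no — b R a and b R c, but not a R c.
Serial (axiom D): yes — every world has a successor (e.g. a R a).
Reflexive (axiom T): yes — every world is R-related to itself.
So F validates K, K4; K45 would additionally require R to be Euclidean. The strongest is K4.

K4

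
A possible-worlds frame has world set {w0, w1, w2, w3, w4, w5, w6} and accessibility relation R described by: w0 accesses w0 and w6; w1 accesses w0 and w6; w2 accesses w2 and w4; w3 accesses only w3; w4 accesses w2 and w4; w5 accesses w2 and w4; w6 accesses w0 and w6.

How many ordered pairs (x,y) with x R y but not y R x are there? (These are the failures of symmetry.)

Enumerating: (w1,w0), (w1,w6), (w5,w2), (w5,w4).

4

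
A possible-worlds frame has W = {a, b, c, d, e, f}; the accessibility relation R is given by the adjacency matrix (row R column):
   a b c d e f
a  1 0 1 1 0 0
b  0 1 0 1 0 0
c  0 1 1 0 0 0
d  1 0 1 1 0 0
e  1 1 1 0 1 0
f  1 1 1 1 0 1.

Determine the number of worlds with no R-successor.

0

R is serial; there are no such worlds.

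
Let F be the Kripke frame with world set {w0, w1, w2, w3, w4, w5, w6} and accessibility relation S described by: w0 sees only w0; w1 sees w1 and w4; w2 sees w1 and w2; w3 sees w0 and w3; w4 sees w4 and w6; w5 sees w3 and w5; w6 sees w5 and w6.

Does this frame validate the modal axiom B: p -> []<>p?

No

By correspondence theory, B is valid on a frame iff S is symmetric.
Symmetric: no — w1 S w4 but not w4 S w1.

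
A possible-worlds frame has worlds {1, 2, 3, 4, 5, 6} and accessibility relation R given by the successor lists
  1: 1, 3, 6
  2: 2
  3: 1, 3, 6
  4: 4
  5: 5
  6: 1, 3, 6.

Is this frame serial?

Yes

Serial: yes — every world has a successor (e.g. 1 R 1).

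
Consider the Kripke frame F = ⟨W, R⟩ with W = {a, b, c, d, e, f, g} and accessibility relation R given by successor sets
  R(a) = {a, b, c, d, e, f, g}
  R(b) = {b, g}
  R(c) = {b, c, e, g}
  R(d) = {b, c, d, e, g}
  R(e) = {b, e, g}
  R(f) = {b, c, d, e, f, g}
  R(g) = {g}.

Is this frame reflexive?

Yes

Reflexive: yes — every world is R-related to itself.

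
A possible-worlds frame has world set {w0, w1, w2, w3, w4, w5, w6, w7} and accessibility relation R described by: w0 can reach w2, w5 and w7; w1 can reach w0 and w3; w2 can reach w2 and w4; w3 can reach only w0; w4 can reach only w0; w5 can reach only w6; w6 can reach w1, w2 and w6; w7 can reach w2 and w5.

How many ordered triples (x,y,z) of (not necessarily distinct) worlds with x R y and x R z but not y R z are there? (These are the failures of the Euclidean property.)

21

Enumerating: (w0,w2,w5), (w0,w2,w7), (w0,w5,w2), (w0,w5,w5), (w0,w5,w7), (w0,w7,w7), (w1,w0,w0), (w1,w0,w3), (w1,w3,w3), (w2,w4,w2), (w2,w4,w4), (w3,w0,w0), … and 9 more.
Total: 21.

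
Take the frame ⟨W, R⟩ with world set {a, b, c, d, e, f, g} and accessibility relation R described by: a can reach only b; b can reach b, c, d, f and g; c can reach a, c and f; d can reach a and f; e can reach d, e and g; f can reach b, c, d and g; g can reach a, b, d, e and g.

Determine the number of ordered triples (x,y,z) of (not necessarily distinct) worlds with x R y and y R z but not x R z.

Enumerating: (a,b,c), (a,b,d), (a,b,f), (a,b,g), (b,c,a), (b,d,a), (b,g,a), (b,g,e), (c,a,b), (c,f,b), (c,f,d), (c,f,g), … and 19 more.
Total: 31.

31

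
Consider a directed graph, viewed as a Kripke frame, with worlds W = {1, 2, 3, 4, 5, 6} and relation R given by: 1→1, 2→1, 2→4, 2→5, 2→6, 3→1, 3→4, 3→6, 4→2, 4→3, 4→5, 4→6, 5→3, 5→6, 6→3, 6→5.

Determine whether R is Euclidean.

Euclidean: no — 2 R 1 and 2 R 4, but not 1 R 4.

No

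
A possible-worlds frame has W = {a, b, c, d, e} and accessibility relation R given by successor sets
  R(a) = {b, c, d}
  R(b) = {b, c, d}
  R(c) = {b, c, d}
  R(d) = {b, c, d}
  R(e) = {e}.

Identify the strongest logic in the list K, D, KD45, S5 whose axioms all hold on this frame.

Serial (axiom D): yes — every world has a successor (e.g. a R b).
Euclidean (axiom 5): yes — any two successors of a common world are R-related.
Transitive (axiom 4): yes — every two-step R-path is closed by a direct edge.
Reflexive (axiom T): no — a is not related to itself.
So F validates K, D, KD45; S5 would additionally require R to be reflexive. The strongest is KD45.

KD45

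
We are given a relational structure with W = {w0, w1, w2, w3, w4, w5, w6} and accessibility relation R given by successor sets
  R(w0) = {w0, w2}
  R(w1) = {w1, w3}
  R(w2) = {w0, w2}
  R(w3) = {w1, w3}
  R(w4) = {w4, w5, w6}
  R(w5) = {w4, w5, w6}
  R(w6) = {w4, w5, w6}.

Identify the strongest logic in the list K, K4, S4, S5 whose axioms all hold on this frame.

S5

Transitive (axiom 4): yes — every two-step R-path is closed by a direct edge.
Reflexive (axiom T): yes — every world is R-related to itself.
Euclidean (axiom 5): yes — any two successors of a common world are R-related.
So F validates K, K4, S4, S5. The strongest is S5.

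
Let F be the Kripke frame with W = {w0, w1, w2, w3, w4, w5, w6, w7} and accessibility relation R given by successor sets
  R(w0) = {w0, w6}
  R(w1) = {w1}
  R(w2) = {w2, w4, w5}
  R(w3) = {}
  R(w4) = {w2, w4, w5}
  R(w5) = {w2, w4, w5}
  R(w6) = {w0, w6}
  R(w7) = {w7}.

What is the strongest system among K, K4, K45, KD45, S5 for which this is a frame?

K45

Transitive (axiom 4): yes — every two-step R-path is closed by a direct edge.
Euclidean (axiom 5): yes — any two successors of a common world are R-related.
Serial (axiom D): no — w3 has no R-successor.
Reflexive (axiom T): no — w3 is not related to itself.
So F validates K, K4, K45; KD45 would additionally require R to be serial. The strongest is K45.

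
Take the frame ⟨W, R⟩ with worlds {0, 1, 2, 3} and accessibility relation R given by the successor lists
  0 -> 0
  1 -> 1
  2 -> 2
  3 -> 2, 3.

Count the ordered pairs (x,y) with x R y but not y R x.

Enumerating: (3,2).

1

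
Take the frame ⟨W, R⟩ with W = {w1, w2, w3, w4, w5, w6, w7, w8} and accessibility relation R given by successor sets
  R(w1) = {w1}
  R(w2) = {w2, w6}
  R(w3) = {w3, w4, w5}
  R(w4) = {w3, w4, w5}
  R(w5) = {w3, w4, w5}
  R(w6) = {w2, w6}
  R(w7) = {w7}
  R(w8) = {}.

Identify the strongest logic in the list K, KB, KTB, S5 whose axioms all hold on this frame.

Symmetric (axiom B): yes — every pair in R has its reverse in R.
Reflexive (axiom T): no — w8 is not related to itself.
Euclidean (axiom 5): yes — any two successors of a common world are R-related.
So F validates K, KB; KTB would additionally require R to be reflexive. The strongest is KB.

KB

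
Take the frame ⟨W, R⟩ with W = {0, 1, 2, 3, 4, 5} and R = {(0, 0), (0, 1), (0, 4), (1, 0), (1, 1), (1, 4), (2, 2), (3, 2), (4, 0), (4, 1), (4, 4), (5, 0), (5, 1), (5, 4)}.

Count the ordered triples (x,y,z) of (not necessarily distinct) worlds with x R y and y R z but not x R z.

0

R is transitive; there are no such tuples.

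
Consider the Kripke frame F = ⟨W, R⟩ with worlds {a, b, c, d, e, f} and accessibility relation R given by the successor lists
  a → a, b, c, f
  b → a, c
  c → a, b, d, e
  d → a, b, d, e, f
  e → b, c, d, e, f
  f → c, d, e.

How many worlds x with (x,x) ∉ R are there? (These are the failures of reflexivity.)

Enumerating: b, c, f.

3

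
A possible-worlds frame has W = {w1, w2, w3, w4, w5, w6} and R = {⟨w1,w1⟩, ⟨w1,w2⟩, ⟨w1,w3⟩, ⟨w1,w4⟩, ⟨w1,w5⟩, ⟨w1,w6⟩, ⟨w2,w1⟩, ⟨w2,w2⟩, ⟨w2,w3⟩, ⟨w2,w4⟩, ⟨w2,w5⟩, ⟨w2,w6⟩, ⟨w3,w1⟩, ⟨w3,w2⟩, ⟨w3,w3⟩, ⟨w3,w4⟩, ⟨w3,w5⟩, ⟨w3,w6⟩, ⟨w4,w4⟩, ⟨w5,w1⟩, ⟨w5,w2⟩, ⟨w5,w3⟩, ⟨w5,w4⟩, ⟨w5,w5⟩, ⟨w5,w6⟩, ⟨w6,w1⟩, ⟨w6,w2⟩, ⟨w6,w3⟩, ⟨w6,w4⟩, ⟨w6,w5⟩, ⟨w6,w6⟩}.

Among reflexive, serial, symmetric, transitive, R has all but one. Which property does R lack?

Reflexive: yes — every world is R-related to itself.
Serial: yes — every world has a successor (e.g. w1 R w1).
Symmetric: no — w1 R w4 but not w4 R w1.
Transitive: yes — every two-step R-path is closed by a direct edge.
Only symmetric fails.

symmetric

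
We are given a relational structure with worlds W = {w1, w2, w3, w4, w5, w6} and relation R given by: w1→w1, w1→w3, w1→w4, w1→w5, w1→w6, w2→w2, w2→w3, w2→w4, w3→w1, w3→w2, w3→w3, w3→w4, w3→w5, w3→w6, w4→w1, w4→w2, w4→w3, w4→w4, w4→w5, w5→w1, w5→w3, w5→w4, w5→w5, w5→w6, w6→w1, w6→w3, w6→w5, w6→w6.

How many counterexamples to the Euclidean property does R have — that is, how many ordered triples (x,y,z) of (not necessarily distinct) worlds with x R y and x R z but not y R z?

Enumerating: (w1,w4,w6), (w1,w6,w4), (w3,w1,w2), (w3,w2,w1), (w3,w2,w5), (w3,w2,w6), (w3,w4,w6), (w3,w5,w2), (w3,w6,w2), (w3,w6,w4), (w4,w1,w2), (w4,w2,w1), (w4,w2,w5), (w4,w5,w2), (w5,w4,w6), (w5,w6,w4).

16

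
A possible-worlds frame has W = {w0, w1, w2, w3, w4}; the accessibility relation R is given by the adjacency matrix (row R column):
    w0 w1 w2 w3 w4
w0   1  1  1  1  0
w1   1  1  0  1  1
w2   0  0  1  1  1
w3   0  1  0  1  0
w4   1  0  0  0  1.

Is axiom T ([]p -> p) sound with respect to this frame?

Yes

By correspondence theory, T is valid on a frame iff R is reflexive.
Reflexive: yes — every world is R-related to itself.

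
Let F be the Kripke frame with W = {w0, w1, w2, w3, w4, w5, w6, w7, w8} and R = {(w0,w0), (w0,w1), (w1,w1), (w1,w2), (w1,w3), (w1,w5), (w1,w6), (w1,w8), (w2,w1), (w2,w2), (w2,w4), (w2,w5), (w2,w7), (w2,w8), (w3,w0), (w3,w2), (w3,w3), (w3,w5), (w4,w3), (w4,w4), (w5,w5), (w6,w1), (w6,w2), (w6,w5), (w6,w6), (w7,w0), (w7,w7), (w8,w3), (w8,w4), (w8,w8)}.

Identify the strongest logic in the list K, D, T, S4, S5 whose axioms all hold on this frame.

Serial (axiom D): yes — every world has a successor (e.g. w0 R w0).
Reflexive (axiom T): yes — every world is R-related to itself.
Transitive (axiom 4): no — w0 R w1 and w1 R w2, but not w0 R w2.
Euclidean (axiom 5): no — w1 R w2 and w1 R w3, but not w2 R w3.
So F validates K, D, T; S4 would additionally require R to be transitive. The strongest is T.

T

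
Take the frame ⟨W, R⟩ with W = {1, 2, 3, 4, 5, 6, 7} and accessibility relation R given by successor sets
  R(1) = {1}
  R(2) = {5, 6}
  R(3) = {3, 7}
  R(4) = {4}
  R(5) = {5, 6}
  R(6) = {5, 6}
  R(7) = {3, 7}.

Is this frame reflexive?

Reflexive: no — 2 is not related to itself.

No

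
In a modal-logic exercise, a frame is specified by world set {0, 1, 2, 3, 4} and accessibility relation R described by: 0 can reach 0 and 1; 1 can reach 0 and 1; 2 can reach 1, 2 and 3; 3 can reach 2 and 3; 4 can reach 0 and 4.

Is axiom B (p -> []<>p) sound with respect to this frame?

By correspondence theory, B is valid on a frame iff R is symmetric.
Symmetric: no — 2 R 1 but not 1 R 2.

No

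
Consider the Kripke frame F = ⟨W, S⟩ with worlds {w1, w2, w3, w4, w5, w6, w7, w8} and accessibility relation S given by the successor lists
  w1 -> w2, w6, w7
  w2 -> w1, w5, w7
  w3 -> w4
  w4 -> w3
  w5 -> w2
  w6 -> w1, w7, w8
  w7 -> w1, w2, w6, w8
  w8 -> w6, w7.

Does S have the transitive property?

No

Transitive: no — w1 S w2 and w2 S w5, but not w1 S w5.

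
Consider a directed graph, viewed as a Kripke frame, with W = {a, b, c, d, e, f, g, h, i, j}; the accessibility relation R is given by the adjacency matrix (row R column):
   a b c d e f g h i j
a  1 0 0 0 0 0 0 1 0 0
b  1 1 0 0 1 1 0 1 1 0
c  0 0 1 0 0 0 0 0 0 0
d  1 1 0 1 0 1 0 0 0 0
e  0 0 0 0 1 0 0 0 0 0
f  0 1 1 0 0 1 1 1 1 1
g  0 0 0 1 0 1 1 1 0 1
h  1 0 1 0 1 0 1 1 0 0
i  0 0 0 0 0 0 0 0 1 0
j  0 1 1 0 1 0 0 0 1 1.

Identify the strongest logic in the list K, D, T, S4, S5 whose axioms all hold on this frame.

Serial (axiom D): yes — every world has a successor (e.g. a R a).
Reflexive (axiom T): yes — every world is R-related to itself.
Transitive (axiom 4): no — a R h and h R c, but not a R c.
Euclidean (axiom 5): no — b R a and b R e, but not a R e.
So F validates K, D, T; S4 would additionally require R to be transitive. The strongest is T.

T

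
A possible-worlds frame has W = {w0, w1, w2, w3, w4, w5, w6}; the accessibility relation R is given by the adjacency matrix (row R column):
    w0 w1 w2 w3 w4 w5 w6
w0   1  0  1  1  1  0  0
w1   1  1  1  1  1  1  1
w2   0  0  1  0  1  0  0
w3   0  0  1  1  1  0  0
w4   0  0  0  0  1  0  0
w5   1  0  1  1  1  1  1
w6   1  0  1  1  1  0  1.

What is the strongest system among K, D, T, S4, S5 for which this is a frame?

S4

Serial (axiom D): yes — every world has a successor (e.g. w0 R w0).
Reflexive (axiom T): yes — every world is R-related to itself.
Transitive (axiom 4): yes — every two-step R-path is closed by a direct edge.
Euclidean (axiom 5): no — w0 R w2 and w0 R w3, but not w2 R w3.
So F validates K, D, T, S4; S5 would additionally require R to be Euclidean. The strongest is S4.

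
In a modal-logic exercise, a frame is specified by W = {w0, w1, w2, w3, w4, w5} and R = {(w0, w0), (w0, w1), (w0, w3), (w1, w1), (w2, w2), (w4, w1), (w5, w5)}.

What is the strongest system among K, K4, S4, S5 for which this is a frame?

K4

Transitive (axiom 4): yes — every two-step R-path is closed by a direct edge.
Reflexive (axiom T): no — w3 is not related to itself.
Euclidean (axiom 5): no — w0 R w1 and w0 R w3, but not w1 R w3.
So F validates K, K4; S4 would additionally require R to be reflexive. The strongest is K4.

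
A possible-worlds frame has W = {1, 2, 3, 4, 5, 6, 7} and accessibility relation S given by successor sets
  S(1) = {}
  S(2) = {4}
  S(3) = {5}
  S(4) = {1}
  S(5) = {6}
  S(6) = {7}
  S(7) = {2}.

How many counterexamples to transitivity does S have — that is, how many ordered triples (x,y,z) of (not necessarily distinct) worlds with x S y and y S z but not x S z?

5

Enumerating: (2,4,1), (3,5,6), (5,6,7), (6,7,2), (7,2,4).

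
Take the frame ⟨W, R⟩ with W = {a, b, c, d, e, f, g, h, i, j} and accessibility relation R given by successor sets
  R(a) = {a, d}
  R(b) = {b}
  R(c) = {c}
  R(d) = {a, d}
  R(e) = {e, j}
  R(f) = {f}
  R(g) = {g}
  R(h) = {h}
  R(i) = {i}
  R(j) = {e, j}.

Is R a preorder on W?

Reflexive: yes — every world is R-related to itself.
Transitive: yes — every two-step R-path is closed by a direct edge.
So R is a preorder.

Yes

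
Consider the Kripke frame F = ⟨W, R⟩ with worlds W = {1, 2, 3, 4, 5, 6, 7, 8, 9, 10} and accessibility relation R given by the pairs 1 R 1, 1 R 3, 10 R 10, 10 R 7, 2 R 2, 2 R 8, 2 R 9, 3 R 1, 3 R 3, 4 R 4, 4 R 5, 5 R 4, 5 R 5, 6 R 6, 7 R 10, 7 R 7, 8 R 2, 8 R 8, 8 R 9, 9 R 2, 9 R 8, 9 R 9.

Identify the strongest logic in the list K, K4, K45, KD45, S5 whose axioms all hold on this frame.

Transitive (axiom 4): yes — every two-step R-path is closed by a direct edge.
Euclidean (axiom 5): yes — any two successors of a common world are R-related.
Serial (axiom D): yes — every world has a successor (e.g. 1 R 1).
Reflexive (axiom T): yes — every world is R-related to itself.
So F validates K, K4, K45, KD45, S5. The strongest is S5.

S5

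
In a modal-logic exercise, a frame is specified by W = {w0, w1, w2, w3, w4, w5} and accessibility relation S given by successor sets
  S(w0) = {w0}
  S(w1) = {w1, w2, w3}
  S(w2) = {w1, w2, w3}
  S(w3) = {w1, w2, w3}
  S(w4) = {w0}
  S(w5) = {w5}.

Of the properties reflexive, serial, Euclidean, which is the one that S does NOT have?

reflexive

Reflexive: no — w4 is not related to itself.
Serial: yes — every world has a successor (e.g. w0 S w0).
Euclidean: yes — any two successors of a common world are S-related.
Only reflexive fails.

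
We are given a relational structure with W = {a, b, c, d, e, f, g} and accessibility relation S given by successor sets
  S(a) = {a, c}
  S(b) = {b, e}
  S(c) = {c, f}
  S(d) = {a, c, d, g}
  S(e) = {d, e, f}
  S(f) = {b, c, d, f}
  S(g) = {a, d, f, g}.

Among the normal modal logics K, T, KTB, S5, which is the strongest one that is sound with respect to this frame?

T

Reflexive (axiom T): yes — every world is S-related to itself.
Symmetric (axiom B): no — a S c but not c S a.
Euclidean (axiom 5): no — d S a and d S g, but not a S g.
So F validates K, T; KTB would additionally require S to be symmetric. The strongest is T.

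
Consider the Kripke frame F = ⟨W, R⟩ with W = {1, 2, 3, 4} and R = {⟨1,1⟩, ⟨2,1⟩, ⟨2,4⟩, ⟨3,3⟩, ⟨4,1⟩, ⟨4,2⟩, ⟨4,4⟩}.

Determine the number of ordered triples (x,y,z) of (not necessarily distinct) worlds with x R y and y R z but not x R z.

1

Enumerating: (2,4,2).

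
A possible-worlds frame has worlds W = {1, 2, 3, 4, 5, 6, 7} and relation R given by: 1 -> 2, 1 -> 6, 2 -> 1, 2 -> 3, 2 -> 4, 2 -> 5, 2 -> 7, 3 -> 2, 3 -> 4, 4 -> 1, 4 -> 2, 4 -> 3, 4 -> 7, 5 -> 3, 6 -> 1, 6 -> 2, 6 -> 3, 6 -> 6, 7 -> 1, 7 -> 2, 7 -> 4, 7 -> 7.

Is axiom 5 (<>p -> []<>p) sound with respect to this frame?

No

Axiom 5 corresponds to the accessibility relation being Euclidean.
Euclidean: no — 1 R 2 and 1 R 6, but not 2 R 6.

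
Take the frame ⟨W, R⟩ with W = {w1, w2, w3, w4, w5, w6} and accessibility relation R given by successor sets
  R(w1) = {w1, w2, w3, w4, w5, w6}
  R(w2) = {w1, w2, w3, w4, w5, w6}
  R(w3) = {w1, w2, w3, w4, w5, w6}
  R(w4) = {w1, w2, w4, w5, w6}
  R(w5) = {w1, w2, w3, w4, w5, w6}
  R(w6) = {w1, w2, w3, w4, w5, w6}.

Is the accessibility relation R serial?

Yes

Serial: yes — every world has a successor (e.g. w1 R w1).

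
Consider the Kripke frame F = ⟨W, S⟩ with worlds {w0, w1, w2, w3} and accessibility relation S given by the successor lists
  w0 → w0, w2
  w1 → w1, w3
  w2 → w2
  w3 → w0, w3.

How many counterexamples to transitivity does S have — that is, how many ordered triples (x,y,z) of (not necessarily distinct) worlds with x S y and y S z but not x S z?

Enumerating: (w1,w3,w0), (w3,w0,w2).

2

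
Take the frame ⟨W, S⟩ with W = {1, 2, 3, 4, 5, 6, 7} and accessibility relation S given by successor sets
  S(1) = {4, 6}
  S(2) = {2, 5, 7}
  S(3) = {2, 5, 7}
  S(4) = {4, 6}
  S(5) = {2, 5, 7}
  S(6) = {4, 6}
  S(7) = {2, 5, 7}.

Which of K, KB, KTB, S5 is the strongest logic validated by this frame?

K

Symmetric (axiom B): no — 1 S 4 but not 4 S 1.
Reflexive (axiom T): no — 1 is not related to itself.
Euclidean (axiom 5): yes — any two successors of a common world are S-related.
So F validates K; KB would additionally require S to be symmetric. The strongest is K.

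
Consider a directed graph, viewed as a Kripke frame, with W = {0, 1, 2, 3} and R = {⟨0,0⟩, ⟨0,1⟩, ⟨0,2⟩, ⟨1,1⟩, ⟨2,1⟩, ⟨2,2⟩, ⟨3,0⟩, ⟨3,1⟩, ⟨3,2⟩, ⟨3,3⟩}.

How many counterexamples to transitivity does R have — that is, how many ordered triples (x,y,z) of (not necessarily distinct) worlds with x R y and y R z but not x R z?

0

R is transitive; there are no such tuples.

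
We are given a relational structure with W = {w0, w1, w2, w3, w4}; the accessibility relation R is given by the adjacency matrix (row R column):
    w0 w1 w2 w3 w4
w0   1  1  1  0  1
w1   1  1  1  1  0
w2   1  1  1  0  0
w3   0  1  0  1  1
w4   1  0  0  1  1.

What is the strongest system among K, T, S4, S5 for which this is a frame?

Reflexive (axiom T): yes — every world is R-related to itself.
Transitive (axiom 4): no — w0 R w1 and w1 R w3, but not w0 R w3.
Euclidean (axiom 5): no — w0 R w1 and w0 R w4, but not w1 R w4.
So F validates K, T; S4 would additionally require R to be transitive. The strongest is T.

T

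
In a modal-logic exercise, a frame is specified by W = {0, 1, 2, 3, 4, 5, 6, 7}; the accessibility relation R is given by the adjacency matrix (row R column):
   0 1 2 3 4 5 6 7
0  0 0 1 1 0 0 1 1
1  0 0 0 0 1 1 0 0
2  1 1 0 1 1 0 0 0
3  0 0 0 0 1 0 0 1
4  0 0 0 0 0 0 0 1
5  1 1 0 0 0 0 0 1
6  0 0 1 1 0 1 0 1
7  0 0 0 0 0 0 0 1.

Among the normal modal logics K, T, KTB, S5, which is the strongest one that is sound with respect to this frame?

Reflexive (axiom T): no — 0 is not related to itself.
Symmetric (axiom B): no — 0 R 3 but not 3 R 0.
Euclidean (axiom 5): no — 0 R 2 and 0 R 6, but not 2 R 6.
So F validates K; T would additionally require R to be reflexive. The strongest is K.

K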